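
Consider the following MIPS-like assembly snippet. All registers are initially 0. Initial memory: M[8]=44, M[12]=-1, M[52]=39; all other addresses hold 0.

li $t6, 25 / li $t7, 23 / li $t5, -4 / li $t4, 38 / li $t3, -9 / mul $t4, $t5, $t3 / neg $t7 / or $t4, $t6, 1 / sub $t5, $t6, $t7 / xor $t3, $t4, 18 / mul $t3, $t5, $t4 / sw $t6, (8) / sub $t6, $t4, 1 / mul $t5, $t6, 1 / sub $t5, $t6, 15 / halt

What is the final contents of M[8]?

25

$t6=25
$t7=23
$t5=-4
$t4=38
$t3=-9
$t4=(-4)*(-9)=36
$t7=-(23)=-23
$t4=25|1=25
$t5=25-(-23)=48
$t3=25^18=11
$t3=48*25=1200
sw $t6, (8) → M[8]=25
$t6=25-1=24
$t5=24*1=24
$t5=24-15=9
halt.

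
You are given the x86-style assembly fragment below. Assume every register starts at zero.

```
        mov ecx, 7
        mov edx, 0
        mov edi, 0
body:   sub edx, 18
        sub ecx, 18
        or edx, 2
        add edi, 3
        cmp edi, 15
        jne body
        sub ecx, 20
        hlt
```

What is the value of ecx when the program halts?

-103

after mov ecx, 7: ecx=7
after mov edx, 0: edx=0
after mov edi, 0: edi=0
after sub edx, 18: edx=0-18=-18
after sub ecx, 18: ecx=7-18=-11
after or edx, 2: edx=(-18)|2=-18
after add edi, 3: edi=0+3=3
cmp edi, 15  (cmp 3,15)
jne body: taken
after sub edx, 18: edx=(-18)-18=-36
after sub ecx, 18: ecx=(-11)-18=-29
after or edx, 2: edx=(-36)|2=-34
after add edi, 3: edi=3+3=6
cmp edi, 15  (cmp 6,15)
jne body: taken
after sub edx, 18: edx=(-34)-18=-52
after sub ecx, 18: ecx=(-29)-18=-47
after or edx, 2: edx=(-52)|2=-50
after add edi, 3: edi=6+3=9
cmp edi, 15  (cmp 9,15)
jne body: taken
after sub edx, 18: edx=(-50)-18=-68
after sub ecx, 18: ecx=(-47)-18=-65
after or edx, 2: edx=(-68)|2=-66
after add edi, 3: edi=9+3=12
cmp edi, 15  (cmp 12,15)
jne body: taken
after sub edx, 18: edx=(-66)-18=-84
after sub ecx, 18: ecx=(-65)-18=-83
after or edx, 2: edx=(-84)|2=-82
after add edi, 3: edi=12+3=15
cmp edi, 15  (cmp 15,15)
jne body: not taken
after sub ecx, 20: ecx=(-83)-20=-103
halt.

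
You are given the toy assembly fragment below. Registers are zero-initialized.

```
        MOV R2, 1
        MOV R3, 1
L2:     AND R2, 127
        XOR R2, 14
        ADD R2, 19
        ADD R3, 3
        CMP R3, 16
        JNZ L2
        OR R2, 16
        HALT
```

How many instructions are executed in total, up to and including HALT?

R2=1
R3=1
R2=1&127=1
R2=1^14=15
R2=15+19=34
R3=1+3=4
CMP R3, 16  (cmp 4,16)
JNZ L2: taken
R2=34&127=34
R2=34^14=44
R2=44+19=63
R3=4+3=7
CMP R3, 16  (cmp 7,16)
JNZ L2: taken
R2=63&127=63
R2=63^14=49
R2=49+19=68
R3=7+3=10
CMP R3, 16  (cmp 10,16)
JNZ L2: taken
R2=68&127=68
R2=68^14=74
R2=74+19=93
R3=10+3=13
CMP R3, 16  (cmp 13,16)
JNZ L2: taken
R2=93&127=93
R2=93^14=83
R2=83+19=102
R3=13+3=16
CMP R3, 16  (cmp 16,16)
JNZ L2: not taken
R2=102|16=118
halt.
Total executed instructions: 34.

34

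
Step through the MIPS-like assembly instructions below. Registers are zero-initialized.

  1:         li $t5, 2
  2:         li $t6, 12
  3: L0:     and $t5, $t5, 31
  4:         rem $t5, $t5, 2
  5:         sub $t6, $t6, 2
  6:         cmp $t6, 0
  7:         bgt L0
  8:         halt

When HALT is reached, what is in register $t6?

0

after li $t5, 2: $t5=2
after li $t6, 12: $t6=12
after and $t5, $t5, 31: $t5=2&31=2
after rem $t5, $t5, 2: $t5=2%2=0
after sub $t6, $t6, 2: $t6=12-2=10
cmp $t6, 0  (cmp 10,0)
bgt L0: taken
after and $t5, $t5, 31: $t5=0&31=0
after rem $t5, $t5, 2: $t5=0%2=0
after sub $t6, $t6, 2: $t6=10-2=8
cmp $t6, 0  (cmp 8,0)
bgt L0: taken
after and $t5, $t5, 31: $t5=0&31=0
after rem $t5, $t5, 2: $t5=0%2=0
after sub $t6, $t6, 2: $t6=8-2=6
cmp $t6, 0  (cmp 6,0)
bgt L0: taken
after and $t5, $t5, 31: $t5=0&31=0
after rem $t5, $t5, 2: $t5=0%2=0
after sub $t6, $t6, 2: $t6=6-2=4
cmp $t6, 0  (cmp 4,0)
bgt L0: taken
after and $t5, $t5, 31: $t5=0&31=0
after rem $t5, $t5, 2: $t5=0%2=0
after sub $t6, $t6, 2: $t6=4-2=2
cmp $t6, 0  (cmp 2,0)
bgt L0: taken
after and $t5, $t5, 31: $t5=0&31=0
after rem $t5, $t5, 2: $t5=0%2=0
after sub $t6, $t6, 2: $t6=2-2=0
cmp $t6, 0  (cmp 0,0)
bgt L0: not taken
halt.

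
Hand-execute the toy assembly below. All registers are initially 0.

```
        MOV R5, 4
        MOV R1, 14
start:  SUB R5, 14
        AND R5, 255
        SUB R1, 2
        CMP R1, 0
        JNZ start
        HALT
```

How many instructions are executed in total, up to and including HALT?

38

R5=4
R1=14
R5=4-14=-10
R5=(-10)&255=246
R1=14-2=12
CMP R1, 0  (cmp 12,0)
JNZ start: taken
R5=246-14=232
R5=232&255=232
R1=12-2=10
CMP R1, 0  (cmp 10,0)
JNZ start: taken
R5=232-14=218
R5=218&255=218
R1=10-2=8
CMP R1, 0  (cmp 8,0)
JNZ start: taken
R5=218-14=204
R5=204&255=204
R1=8-2=6
CMP R1, 0  (cmp 6,0)
JNZ start: taken
R5=204-14=190
R5=190&255=190
R1=6-2=4
CMP R1, 0  (cmp 4,0)
JNZ start: taken
R5=190-14=176
R5=176&255=176
R1=4-2=2
CMP R1, 0  (cmp 2,0)
JNZ start: taken
R5=176-14=162
R5=162&255=162
R1=2-2=0
CMP R1, 0  (cmp 0,0)
JNZ start: not taken
halt.
Total executed instructions: 38.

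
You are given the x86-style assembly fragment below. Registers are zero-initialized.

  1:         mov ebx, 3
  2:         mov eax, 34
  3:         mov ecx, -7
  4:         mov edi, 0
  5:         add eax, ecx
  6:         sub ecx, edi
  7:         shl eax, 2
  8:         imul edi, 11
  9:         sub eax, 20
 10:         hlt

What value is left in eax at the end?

mov ebx, 3 → ebx=3
mov eax, 34 → eax=34
mov ecx, -7 → ecx=-7
mov edi, 0 → edi=0
add eax, ecx → eax=34+(-7)=27
sub ecx, edi → ecx=(-7)-0=-7
shl eax, 2 → eax=27<<2=108
imul edi, 11 → edi=0*11=0
sub eax, 20 → eax=108-20=88
halt.

88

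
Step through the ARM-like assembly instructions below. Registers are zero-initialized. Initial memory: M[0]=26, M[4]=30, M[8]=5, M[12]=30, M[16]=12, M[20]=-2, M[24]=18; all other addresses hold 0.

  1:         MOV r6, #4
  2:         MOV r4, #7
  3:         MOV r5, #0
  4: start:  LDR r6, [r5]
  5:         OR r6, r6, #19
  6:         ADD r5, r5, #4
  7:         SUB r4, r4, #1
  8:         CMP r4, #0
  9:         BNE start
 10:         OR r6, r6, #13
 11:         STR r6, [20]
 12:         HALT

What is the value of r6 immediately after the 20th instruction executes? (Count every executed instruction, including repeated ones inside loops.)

23

MOV r6, #4 → r6=4
MOV r4, #7 → r4=7
MOV r5, #0 → r5=0
LDR r6, [r5] → r6=M[0]=26
OR r6, r6, #19 → r6=26|19=27
ADD r5, r5, #4 → r5=0+4=4
SUB r4, r4, #1 → r4=7-1=6
CMP r4, #0  (cmp 6,0)
BNE start: taken
LDR r6, [r5] → r6=M[4]=30
OR r6, r6, #19 → r6=30|19=31
ADD r5, r5, #4 → r5=4+4=8
SUB r4, r4, #1 → r4=6-1=5
CMP r4, #0  (cmp 5,0)
BNE start: taken
LDR r6, [r5] → r6=M[8]=5
OR r6, r6, #19 → r6=5|19=23
ADD r5, r5, #4 → r5=8+4=12
SUB r4, r4, #1 → r4=5-1=4
CMP r4, #0  (cmp 4,0)
After step 20: r6 = 23.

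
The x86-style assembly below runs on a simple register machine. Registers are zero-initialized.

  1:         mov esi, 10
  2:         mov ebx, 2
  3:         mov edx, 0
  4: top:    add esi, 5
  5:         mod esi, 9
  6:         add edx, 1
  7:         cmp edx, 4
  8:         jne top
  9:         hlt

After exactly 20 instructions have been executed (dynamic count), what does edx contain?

3

mov esi, 10 → esi=10
mov ebx, 2 → ebx=2
mov edx, 0 → edx=0
add esi, 5 → esi=10+5=15
mod esi, 9 → esi=15%9=6
add edx, 1 → edx=0+1=1
cmp edx, 4  (cmp 1,4)
jne top: taken
add esi, 5 → esi=6+5=11
mod esi, 9 → esi=11%9=2
add edx, 1 → edx=1+1=2
cmp edx, 4  (cmp 2,4)
jne top: taken
add esi, 5 → esi=2+5=7
mod esi, 9 → esi=7%9=7
add edx, 1 → edx=2+1=3
cmp edx, 4  (cmp 3,4)
jne top: taken
add esi, 5 → esi=7+5=12
mod esi, 9 → esi=12%9=3
After step 20: edx = 3.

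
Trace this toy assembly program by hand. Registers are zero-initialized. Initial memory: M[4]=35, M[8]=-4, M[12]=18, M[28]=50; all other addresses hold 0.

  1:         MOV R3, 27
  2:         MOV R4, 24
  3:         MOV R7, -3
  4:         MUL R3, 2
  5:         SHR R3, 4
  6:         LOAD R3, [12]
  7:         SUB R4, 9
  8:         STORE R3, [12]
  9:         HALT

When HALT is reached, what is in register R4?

15

R3=27
R4=24
R7=-3
R3=27*2=54
R3=54>>4=3
R3=M[12]=18
R4=24-9=15
STORE R3, [12] → M[12]=18
halt.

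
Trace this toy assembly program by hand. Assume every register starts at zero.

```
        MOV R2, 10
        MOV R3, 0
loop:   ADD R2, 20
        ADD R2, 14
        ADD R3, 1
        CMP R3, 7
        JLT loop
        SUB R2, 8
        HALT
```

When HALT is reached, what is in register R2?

240

MOV R2, 10 → R2=10
MOV R3, 0 → R3=0
ADD R2, 20 → R2=10+20=30
ADD R2, 14 → R2=30+14=44
ADD R3, 1 → R3=0+1=1
CMP R3, 7  (cmp 1,7)
JLT loop: taken
ADD R2, 20 → R2=44+20=64
ADD R2, 14 → R2=64+14=78
ADD R3, 1 → R3=1+1=2
CMP R3, 7  (cmp 2,7)
JLT loop: taken
ADD R2, 20 → R2=78+20=98
ADD R2, 14 → R2=98+14=112
ADD R3, 1 → R3=2+1=3
CMP R3, 7  (cmp 3,7)
JLT loop: taken
ADD R2, 20 → R2=112+20=132
ADD R2, 14 → R2=132+14=146
ADD R3, 1 → R3=3+1=4
CMP R3, 7  (cmp 4,7)
JLT loop: taken
ADD R2, 20 → R2=146+20=166
ADD R2, 14 → R2=166+14=180
ADD R3, 1 → R3=4+1=5
CMP R3, 7  (cmp 5,7)
JLT loop: taken
ADD R2, 20 → R2=180+20=200
ADD R2, 14 → R2=200+14=214
ADD R3, 1 → R3=5+1=6
CMP R3, 7  (cmp 6,7)
JLT loop: taken
ADD R2, 20 → R2=214+20=234
ADD R2, 14 → R2=234+14=248
ADD R3, 1 → R3=6+1=7
CMP R3, 7  (cmp 7,7)
JLT loop: not taken
SUB R2, 8 → R2=248-8=240
halt.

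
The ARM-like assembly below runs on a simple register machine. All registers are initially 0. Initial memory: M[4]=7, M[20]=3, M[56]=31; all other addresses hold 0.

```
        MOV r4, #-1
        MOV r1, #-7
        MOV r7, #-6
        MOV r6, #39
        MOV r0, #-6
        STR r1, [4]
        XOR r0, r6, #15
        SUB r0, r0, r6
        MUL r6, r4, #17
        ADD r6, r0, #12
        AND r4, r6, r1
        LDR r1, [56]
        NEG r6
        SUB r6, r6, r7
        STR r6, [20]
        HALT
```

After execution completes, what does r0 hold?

1

MOV r4, #-1 → r4=-1
MOV r1, #-7 → r1=-7
MOV r7, #-6 → r7=-6
MOV r6, #39 → r6=39
MOV r0, #-6 → r0=-6
STR r1, [4] → M[4]=-7
XOR r0, r6, #15 → r0=39^15=40
SUB r0, r0, r6 → r0=40-39=1
MUL r6, r4, #17 → r6=(-1)*17=-17
ADD r6, r0, #12 → r6=1+12=13
AND r4, r6, r1 → r4=13&(-7)=9
LDR r1, [56] → r1=M[56]=31
NEG r6 → r6=-(13)=-13
SUB r6, r6, r7 → r6=(-13)-(-6)=-7
STR r6, [20] → M[20]=-7
halt.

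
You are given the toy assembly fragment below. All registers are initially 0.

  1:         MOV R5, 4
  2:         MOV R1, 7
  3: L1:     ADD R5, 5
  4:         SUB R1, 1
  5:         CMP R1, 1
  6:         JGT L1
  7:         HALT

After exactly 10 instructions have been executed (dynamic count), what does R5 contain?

after MOV R5, 4: R5=4
after MOV R1, 7: R1=7
after ADD R5, 5: R5=4+5=9
after SUB R1, 1: R1=7-1=6
CMP R1, 1  (cmp 6,1)
JGT L1: taken
after ADD R5, 5: R5=9+5=14
after SUB R1, 1: R1=6-1=5
CMP R1, 1  (cmp 5,1)
JGT L1: taken
After step 10: R5 = 14.

14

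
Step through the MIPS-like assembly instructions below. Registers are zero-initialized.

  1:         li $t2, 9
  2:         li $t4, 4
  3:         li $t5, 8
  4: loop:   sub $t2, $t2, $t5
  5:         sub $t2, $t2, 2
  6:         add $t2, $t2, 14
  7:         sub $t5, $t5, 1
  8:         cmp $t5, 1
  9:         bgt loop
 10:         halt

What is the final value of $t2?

$t2=9
$t4=4
$t5=8
$t2=9-8=1
$t2=1-2=-1
$t2=(-1)+14=13
$t5=8-1=7
cmp $t5, 1  (cmp 7,1)
bgt loop: taken
$t2=13-7=6
$t2=6-2=4
$t2=4+14=18
$t5=7-1=6
cmp $t5, 1  (cmp 6,1)
bgt loop: taken
$t2=18-6=12
$t2=12-2=10
$t2=10+14=24
$t5=6-1=5
cmp $t5, 1  (cmp 5,1)
bgt loop: taken
$t2=24-5=19
$t2=19-2=17
$t2=17+14=31
$t5=5-1=4
cmp $t5, 1  (cmp 4,1)
bgt loop: taken
$t2=31-4=27
$t2=27-2=25
$t2=25+14=39
$t5=4-1=3
cmp $t5, 1  (cmp 3,1)
bgt loop: taken
$t2=39-3=36
$t2=36-2=34
$t2=34+14=48
$t5=3-1=2
cmp $t5, 1  (cmp 2,1)
bgt loop: taken
$t2=48-2=46
$t2=46-2=44
$t2=44+14=58
$t5=2-1=1
cmp $t5, 1  (cmp 1,1)
bgt loop: not taken
halt.

58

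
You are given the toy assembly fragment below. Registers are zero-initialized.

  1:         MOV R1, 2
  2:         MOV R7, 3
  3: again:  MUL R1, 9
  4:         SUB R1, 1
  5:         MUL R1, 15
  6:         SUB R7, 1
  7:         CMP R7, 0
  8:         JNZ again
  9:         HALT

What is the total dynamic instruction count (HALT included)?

MOV R1, 2 → R1=2
MOV R7, 3 → R7=3
MUL R1, 9 → R1=2*9=18
SUB R1, 1 → R1=18-1=17
MUL R1, 15 → R1=17*15=255
SUB R7, 1 → R7=3-1=2
CMP R7, 0  (cmp 2,0)
JNZ again: taken
MUL R1, 9 → R1=255*9=2295
SUB R1, 1 → R1=2295-1=2294
MUL R1, 15 → R1=2294*15=34410
SUB R7, 1 → R7=2-1=1
CMP R7, 0  (cmp 1,0)
JNZ again: taken
MUL R1, 9 → R1=34410*9=309690
SUB R1, 1 → R1=309690-1=309689
MUL R1, 15 → R1=309689*15=4645335
SUB R7, 1 → R7=1-1=0
CMP R7, 0  (cmp 0,0)
JNZ again: not taken
halt.
Total executed instructions: 21.

21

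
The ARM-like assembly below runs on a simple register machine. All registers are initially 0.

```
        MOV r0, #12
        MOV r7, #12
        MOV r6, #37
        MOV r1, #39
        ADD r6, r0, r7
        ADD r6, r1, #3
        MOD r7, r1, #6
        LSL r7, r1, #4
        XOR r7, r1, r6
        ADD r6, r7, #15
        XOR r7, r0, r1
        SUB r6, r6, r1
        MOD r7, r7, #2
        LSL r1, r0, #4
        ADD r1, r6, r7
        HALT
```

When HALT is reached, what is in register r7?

1

MOV r0, #12 → r0=12
MOV r7, #12 → r7=12
MOV r6, #37 → r6=37
MOV r1, #39 → r1=39
ADD r6, r0, r7 → r6=12+12=24
ADD r6, r1, #3 → r6=39+3=42
MOD r7, r1, #6 → r7=39%6=3
LSL r7, r1, #4 → r7=39<<4=624
XOR r7, r1, r6 → r7=39^42=13
ADD r6, r7, #15 → r6=13+15=28
XOR r7, r0, r1 → r7=12^39=43
SUB r6, r6, r1 → r6=28-39=-11
MOD r7, r7, #2 → r7=43%2=1
LSL r1, r0, #4 → r1=12<<4=192
ADD r1, r6, r7 → r1=(-11)+1=-10
halt.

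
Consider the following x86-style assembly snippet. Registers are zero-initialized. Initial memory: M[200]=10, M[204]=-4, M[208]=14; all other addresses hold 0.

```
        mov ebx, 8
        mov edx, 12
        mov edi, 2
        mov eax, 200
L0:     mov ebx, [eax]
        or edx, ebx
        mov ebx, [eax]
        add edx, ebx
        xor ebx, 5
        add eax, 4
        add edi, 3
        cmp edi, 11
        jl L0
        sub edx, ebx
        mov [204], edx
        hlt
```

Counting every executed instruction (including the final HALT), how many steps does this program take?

34

mov ebx, 8 → ebx=8
mov edx, 12 → edx=12
mov edi, 2 → edi=2
mov eax, 200 → eax=200
mov ebx, [eax] → ebx=M[200]=10
or edx, ebx → edx=12|10=14
mov ebx, [eax] → ebx=M[200]=10
add edx, ebx → edx=14+10=24
xor ebx, 5 → ebx=10^5=15
add eax, 4 → eax=200+4=204
add edi, 3 → edi=2+3=5
cmp edi, 11  (cmp 5,11)
jl L0: taken
mov ebx, [eax] → ebx=M[204]=-4
or edx, ebx → edx=24|(-4)=-4
mov ebx, [eax] → ebx=M[204]=-4
add edx, ebx → edx=(-4)+(-4)=-8
xor ebx, 5 → ebx=(-4)^5=-7
add eax, 4 → eax=204+4=208
add edi, 3 → edi=5+3=8
cmp edi, 11  (cmp 8,11)
jl L0: taken
mov ebx, [eax] → ebx=M[208]=14
or edx, ebx → edx=(-8)|14=-2
mov ebx, [eax] → ebx=M[208]=14
add edx, ebx → edx=(-2)+14=12
xor ebx, 5 → ebx=14^5=11
add eax, 4 → eax=208+4=212
add edi, 3 → edi=8+3=11
cmp edi, 11  (cmp 11,11)
jl L0: not taken
sub edx, ebx → edx=12-11=1
mov [204], edx → M[204]=1
halt.
Total executed instructions: 34.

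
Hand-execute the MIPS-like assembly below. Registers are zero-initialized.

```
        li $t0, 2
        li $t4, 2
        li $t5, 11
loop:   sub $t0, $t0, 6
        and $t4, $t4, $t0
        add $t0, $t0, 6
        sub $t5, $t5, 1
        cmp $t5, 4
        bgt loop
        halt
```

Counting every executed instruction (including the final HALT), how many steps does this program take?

46

$t0=2
$t4=2
$t5=11
$t0=2-6=-4
$t4=2&(-4)=0
$t0=(-4)+6=2
$t5=11-1=10
cmp $t5, 4  (cmp 10,4)
bgt loop: taken
$t0=2-6=-4
$t4=0&(-4)=0
$t0=(-4)+6=2
$t5=10-1=9
cmp $t5, 4  (cmp 9,4)
bgt loop: taken
$t0=2-6=-4
$t4=0&(-4)=0
$t0=(-4)+6=2
$t5=9-1=8
cmp $t5, 4  (cmp 8,4)
bgt loop: taken
$t0=2-6=-4
$t4=0&(-4)=0
$t0=(-4)+6=2
$t5=8-1=7
cmp $t5, 4  (cmp 7,4)
bgt loop: taken
$t0=2-6=-4
$t4=0&(-4)=0
$t0=(-4)+6=2
$t5=7-1=6
cmp $t5, 4  (cmp 6,4)
bgt loop: taken
$t0=2-6=-4
$t4=0&(-4)=0
$t0=(-4)+6=2
$t5=6-1=5
cmp $t5, 4  (cmp 5,4)
bgt loop: taken
$t0=2-6=-4
$t4=0&(-4)=0
$t0=(-4)+6=2
$t5=5-1=4
cmp $t5, 4  (cmp 4,4)
bgt loop: not taken
halt.
Total executed instructions: 46.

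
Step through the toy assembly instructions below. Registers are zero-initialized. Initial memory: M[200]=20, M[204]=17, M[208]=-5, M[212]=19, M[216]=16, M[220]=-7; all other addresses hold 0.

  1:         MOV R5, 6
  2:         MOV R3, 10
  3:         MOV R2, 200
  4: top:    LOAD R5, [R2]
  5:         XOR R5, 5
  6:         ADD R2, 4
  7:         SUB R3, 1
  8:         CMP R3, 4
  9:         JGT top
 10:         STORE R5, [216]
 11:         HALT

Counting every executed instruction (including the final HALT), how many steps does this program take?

41

after MOV R5, 6: R5=6
after MOV R3, 10: R3=10
after MOV R2, 200: R2=200
after LOAD R5, [R2]: R5=M[200]=20
after XOR R5, 5: R5=20^5=17
after ADD R2, 4: R2=200+4=204
after SUB R3, 1: R3=10-1=9
CMP R3, 4  (cmp 9,4)
JGT top: taken
after LOAD R5, [R2]: R5=M[204]=17
after XOR R5, 5: R5=17^5=20
after ADD R2, 4: R2=204+4=208
after SUB R3, 1: R3=9-1=8
CMP R3, 4  (cmp 8,4)
JGT top: taken
after LOAD R5, [R2]: R5=M[208]=-5
after XOR R5, 5: R5=(-5)^5=-2
after ADD R2, 4: R2=208+4=212
after SUB R3, 1: R3=8-1=7
CMP R3, 4  (cmp 7,4)
JGT top: taken
after LOAD R5, [R2]: R5=M[212]=19
after XOR R5, 5: R5=19^5=22
after ADD R2, 4: R2=212+4=216
after SUB R3, 1: R3=7-1=6
CMP R3, 4  (cmp 6,4)
JGT top: taken
after LOAD R5, [R2]: R5=M[216]=16
after XOR R5, 5: R5=16^5=21
after ADD R2, 4: R2=216+4=220
after SUB R3, 1: R3=6-1=5
CMP R3, 4  (cmp 5,4)
JGT top: taken
after LOAD R5, [R2]: R5=M[220]=-7
after XOR R5, 5: R5=(-7)^5=-4
after ADD R2, 4: R2=220+4=224
after SUB R3, 1: R3=5-1=4
CMP R3, 4  (cmp 4,4)
JGT top: not taken
STORE R5, [216] → M[216]=-4
halt.
Total executed instructions: 41.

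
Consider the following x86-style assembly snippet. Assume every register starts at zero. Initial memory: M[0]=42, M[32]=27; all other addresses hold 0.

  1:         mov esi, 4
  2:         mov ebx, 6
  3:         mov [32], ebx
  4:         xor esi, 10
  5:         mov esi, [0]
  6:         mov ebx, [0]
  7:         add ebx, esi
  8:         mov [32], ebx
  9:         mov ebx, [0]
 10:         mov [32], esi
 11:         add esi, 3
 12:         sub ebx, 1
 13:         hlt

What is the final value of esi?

after mov esi, 4: esi=4
after mov ebx, 6: ebx=6
mov [32], ebx → M[32]=6
after xor esi, 10: esi=4^10=14
after mov esi, [0]: esi=M[0]=42
after mov ebx, [0]: ebx=M[0]=42
after add ebx, esi: ebx=42+42=84
mov [32], ebx → M[32]=84
after mov ebx, [0]: ebx=M[0]=42
mov [32], esi → M[32]=42
after add esi, 3: esi=42+3=45
after sub ebx, 1: ebx=42-1=41
halt.

45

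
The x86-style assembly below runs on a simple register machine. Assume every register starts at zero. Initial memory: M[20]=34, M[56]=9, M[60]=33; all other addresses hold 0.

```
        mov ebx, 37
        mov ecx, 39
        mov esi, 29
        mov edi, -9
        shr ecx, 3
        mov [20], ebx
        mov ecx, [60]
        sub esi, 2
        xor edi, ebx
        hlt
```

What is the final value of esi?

mov ebx, 37 → ebx=37
mov ecx, 39 → ecx=39
mov esi, 29 → esi=29
mov edi, -9 → edi=-9
shr ecx, 3 → ecx=39>>3=4
mov [20], ebx → M[20]=37
mov ecx, [60] → ecx=M[60]=33
sub esi, 2 → esi=29-2=27
xor edi, ebx → edi=(-9)^37=-46
halt.

27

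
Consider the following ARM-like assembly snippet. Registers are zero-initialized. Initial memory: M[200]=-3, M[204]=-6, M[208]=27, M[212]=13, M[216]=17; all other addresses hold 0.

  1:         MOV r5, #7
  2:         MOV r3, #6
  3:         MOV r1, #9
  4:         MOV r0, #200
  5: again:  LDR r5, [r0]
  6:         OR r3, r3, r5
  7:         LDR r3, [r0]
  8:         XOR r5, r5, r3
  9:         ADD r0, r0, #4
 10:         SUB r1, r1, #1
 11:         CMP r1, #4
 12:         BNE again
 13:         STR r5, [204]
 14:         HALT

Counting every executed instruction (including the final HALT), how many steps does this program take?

46

r5=7
r3=6
r1=9
r0=200
r5=M[200]=-3
r3=6|(-3)=-1
r3=M[200]=-3
r5=(-3)^(-3)=0
r0=200+4=204
r1=9-1=8
CMP r1, #4  (cmp 8,4)
BNE again: taken
r5=M[204]=-6
r3=(-3)|(-6)=-1
r3=M[204]=-6
r5=(-6)^(-6)=0
r0=204+4=208
r1=8-1=7
CMP r1, #4  (cmp 7,4)
BNE again: taken
r5=M[208]=27
r3=(-6)|27=-5
r3=M[208]=27
r5=27^27=0
r0=208+4=212
r1=7-1=6
CMP r1, #4  (cmp 6,4)
BNE again: taken
r5=M[212]=13
r3=27|13=31
r3=M[212]=13
r5=13^13=0
r0=212+4=216
r1=6-1=5
CMP r1, #4  (cmp 5,4)
BNE again: taken
r5=M[216]=17
r3=13|17=29
r3=M[216]=17
r5=17^17=0
r0=216+4=220
r1=5-1=4
CMP r1, #4  (cmp 4,4)
BNE again: not taken
STR r5, [204] → M[204]=0
halt.
Total executed instructions: 46.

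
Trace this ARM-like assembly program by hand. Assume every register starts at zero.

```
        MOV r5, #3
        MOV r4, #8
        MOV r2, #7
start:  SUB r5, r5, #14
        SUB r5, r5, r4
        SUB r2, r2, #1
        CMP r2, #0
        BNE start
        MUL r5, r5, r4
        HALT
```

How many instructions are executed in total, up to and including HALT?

after MOV r5, #3: r5=3
after MOV r4, #8: r4=8
after MOV r2, #7: r2=7
after SUB r5, r5, #14: r5=3-14=-11
after SUB r5, r5, r4: r5=(-11)-8=-19
after SUB r2, r2, #1: r2=7-1=6
CMP r2, #0  (cmp 6,0)
BNE start: taken
after SUB r5, r5, #14: r5=(-19)-14=-33
after SUB r5, r5, r4: r5=(-33)-8=-41
after SUB r2, r2, #1: r2=6-1=5
CMP r2, #0  (cmp 5,0)
BNE start: taken
after SUB r5, r5, #14: r5=(-41)-14=-55
after SUB r5, r5, r4: r5=(-55)-8=-63
after SUB r2, r2, #1: r2=5-1=4
CMP r2, #0  (cmp 4,0)
BNE start: taken
after SUB r5, r5, #14: r5=(-63)-14=-77
after SUB r5, r5, r4: r5=(-77)-8=-85
after SUB r2, r2, #1: r2=4-1=3
CMP r2, #0  (cmp 3,0)
BNE start: taken
after SUB r5, r5, #14: r5=(-85)-14=-99
after SUB r5, r5, r4: r5=(-99)-8=-107
after SUB r2, r2, #1: r2=3-1=2
CMP r2, #0  (cmp 2,0)
BNE start: taken
after SUB r5, r5, #14: r5=(-107)-14=-121
after SUB r5, r5, r4: r5=(-121)-8=-129
after SUB r2, r2, #1: r2=2-1=1
CMP r2, #0  (cmp 1,0)
BNE start: taken
after SUB r5, r5, #14: r5=(-129)-14=-143
after SUB r5, r5, r4: r5=(-143)-8=-151
after SUB r2, r2, #1: r2=1-1=0
CMP r2, #0  (cmp 0,0)
BNE start: not taken
after MUL r5, r5, r4: r5=(-151)*8=-1208
halt.
Total executed instructions: 40.

40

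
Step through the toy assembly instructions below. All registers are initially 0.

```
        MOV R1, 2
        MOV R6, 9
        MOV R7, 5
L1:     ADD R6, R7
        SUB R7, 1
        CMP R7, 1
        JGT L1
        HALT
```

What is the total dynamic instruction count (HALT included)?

after MOV R1, 2: R1=2
after MOV R6, 9: R6=9
after MOV R7, 5: R7=5
after ADD R6, R7: R6=9+5=14
after SUB R7, 1: R7=5-1=4
CMP R7, 1  (cmp 4,1)
JGT L1: taken
after ADD R6, R7: R6=14+4=18
after SUB R7, 1: R7=4-1=3
CMP R7, 1  (cmp 3,1)
JGT L1: taken
after ADD R6, R7: R6=18+3=21
after SUB R7, 1: R7=3-1=2
CMP R7, 1  (cmp 2,1)
JGT L1: taken
after ADD R6, R7: R6=21+2=23
after SUB R7, 1: R7=2-1=1
CMP R7, 1  (cmp 1,1)
JGT L1: not taken
halt.
Total executed instructions: 20.

20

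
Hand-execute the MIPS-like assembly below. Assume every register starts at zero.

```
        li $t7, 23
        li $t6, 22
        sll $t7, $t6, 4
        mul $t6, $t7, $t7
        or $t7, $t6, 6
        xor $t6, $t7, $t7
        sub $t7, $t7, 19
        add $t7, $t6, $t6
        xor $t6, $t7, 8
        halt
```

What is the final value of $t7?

after li $t7, 23: $t7=23
after li $t6, 22: $t6=22
after sll $t7, $t6, 4: $t7=22<<4=352
after mul $t6, $t7, $t7: $t6=352*352=123904
after or $t7, $t6, 6: $t7=123904|6=123910
after xor $t6, $t7, $t7: $t6=123910^123910=0
after sub $t7, $t7, 19: $t7=123910-19=123891
after add $t7, $t6, $t6: $t7=0+0=0
after xor $t6, $t7, 8: $t6=0^8=8
halt.

0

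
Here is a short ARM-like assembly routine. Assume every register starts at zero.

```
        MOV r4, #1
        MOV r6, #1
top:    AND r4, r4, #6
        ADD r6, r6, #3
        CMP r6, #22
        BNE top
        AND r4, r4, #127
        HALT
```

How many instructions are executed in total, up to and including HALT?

after MOV r4, #1: r4=1
after MOV r6, #1: r6=1
after AND r4, r4, #6: r4=1&6=0
after ADD r6, r6, #3: r6=1+3=4
CMP r6, #22  (cmp 4,22)
BNE top: taken
after AND r4, r4, #6: r4=0&6=0
after ADD r6, r6, #3: r6=4+3=7
CMP r6, #22  (cmp 7,22)
BNE top: taken
after AND r4, r4, #6: r4=0&6=0
after ADD r6, r6, #3: r6=7+3=10
CMP r6, #22  (cmp 10,22)
BNE top: taken
after AND r4, r4, #6: r4=0&6=0
after ADD r6, r6, #3: r6=10+3=13
CMP r6, #22  (cmp 13,22)
BNE top: taken
after AND r4, r4, #6: r4=0&6=0
after ADD r6, r6, #3: r6=13+3=16
CMP r6, #22  (cmp 16,22)
BNE top: taken
after AND r4, r4, #6: r4=0&6=0
after ADD r6, r6, #3: r6=16+3=19
CMP r6, #22  (cmp 19,22)
BNE top: taken
after AND r4, r4, #6: r4=0&6=0
after ADD r6, r6, #3: r6=19+3=22
CMP r6, #22  (cmp 22,22)
BNE top: not taken
after AND r4, r4, #127: r4=0&127=0
halt.
Total executed instructions: 32.

32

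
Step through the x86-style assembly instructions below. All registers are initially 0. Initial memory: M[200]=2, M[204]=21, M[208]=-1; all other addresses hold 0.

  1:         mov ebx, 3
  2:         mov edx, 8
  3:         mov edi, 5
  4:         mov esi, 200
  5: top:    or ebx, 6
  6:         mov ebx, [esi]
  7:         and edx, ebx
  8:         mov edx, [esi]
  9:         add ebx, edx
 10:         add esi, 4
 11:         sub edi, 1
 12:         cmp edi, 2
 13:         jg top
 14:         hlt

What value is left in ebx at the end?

-2

mov ebx, 3 → ebx=3
mov edx, 8 → edx=8
mov edi, 5 → edi=5
mov esi, 200 → esi=200
or ebx, 6 → ebx=3|6=7
mov ebx, [esi] → ebx=M[200]=2
and edx, ebx → edx=8&2=0
mov edx, [esi] → edx=M[200]=2
add ebx, edx → ebx=2+2=4
add esi, 4 → esi=200+4=204
sub edi, 1 → edi=5-1=4
cmp edi, 2  (cmp 4,2)
jg top: taken
or ebx, 6 → ebx=4|6=6
mov ebx, [esi] → ebx=M[204]=21
and edx, ebx → edx=2&21=0
mov edx, [esi] → edx=M[204]=21
add ebx, edx → ebx=21+21=42
add esi, 4 → esi=204+4=208
sub edi, 1 → edi=4-1=3
cmp edi, 2  (cmp 3,2)
jg top: taken
or ebx, 6 → ebx=42|6=46
mov ebx, [esi] → ebx=M[208]=-1
and edx, ebx → edx=21&(-1)=21
mov edx, [esi] → edx=M[208]=-1
add ebx, edx → ebx=(-1)+(-1)=-2
add esi, 4 → esi=208+4=212
sub edi, 1 → edi=3-1=2
cmp edi, 2  (cmp 2,2)
jg top: not taken
halt.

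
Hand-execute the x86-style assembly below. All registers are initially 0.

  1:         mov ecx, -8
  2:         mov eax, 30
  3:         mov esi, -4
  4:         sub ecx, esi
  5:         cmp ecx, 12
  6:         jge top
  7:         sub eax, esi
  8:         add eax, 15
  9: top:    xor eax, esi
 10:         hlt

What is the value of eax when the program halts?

after mov ecx, -8: ecx=-8
after mov eax, 30: eax=30
after mov esi, -4: esi=-4
after sub ecx, esi: ecx=(-8)-(-4)=-4
cmp ecx, 12  (cmp -4,12)
jge top: not taken
after sub eax, esi: eax=30-(-4)=34
after add eax, 15: eax=34+15=49
after xor eax, esi: eax=49^(-4)=-51
halt.

-51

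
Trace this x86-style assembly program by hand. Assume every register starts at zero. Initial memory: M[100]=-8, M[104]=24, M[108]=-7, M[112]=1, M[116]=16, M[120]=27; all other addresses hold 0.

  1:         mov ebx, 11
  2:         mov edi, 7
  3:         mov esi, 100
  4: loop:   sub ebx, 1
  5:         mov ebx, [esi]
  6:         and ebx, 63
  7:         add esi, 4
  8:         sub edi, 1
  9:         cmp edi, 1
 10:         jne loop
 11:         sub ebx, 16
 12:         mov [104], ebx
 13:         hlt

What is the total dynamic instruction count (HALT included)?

after mov ebx, 11: ebx=11
after mov edi, 7: edi=7
after mov esi, 100: esi=100
after sub ebx, 1: ebx=11-1=10
after mov ebx, [esi]: ebx=M[100]=-8
after and ebx, 63: ebx=(-8)&63=56
after add esi, 4: esi=100+4=104
after sub edi, 1: edi=7-1=6
cmp edi, 1  (cmp 6,1)
jne loop: taken
after sub ebx, 1: ebx=56-1=55
after mov ebx, [esi]: ebx=M[104]=24
after and ebx, 63: ebx=24&63=24
after add esi, 4: esi=104+4=108
after sub edi, 1: edi=6-1=5
cmp edi, 1  (cmp 5,1)
jne loop: taken
after sub ebx, 1: ebx=24-1=23
after mov ebx, [esi]: ebx=M[108]=-7
after and ebx, 63: ebx=(-7)&63=57
after add esi, 4: esi=108+4=112
after sub edi, 1: edi=5-1=4
cmp edi, 1  (cmp 4,1)
jne loop: taken
after sub ebx, 1: ebx=57-1=56
after mov ebx, [esi]: ebx=M[112]=1
after and ebx, 63: ebx=1&63=1
after add esi, 4: esi=112+4=116
after sub edi, 1: edi=4-1=3
cmp edi, 1  (cmp 3,1)
jne loop: taken
after sub ebx, 1: ebx=1-1=0
after mov ebx, [esi]: ebx=M[116]=16
after and ebx, 63: ebx=16&63=16
after add esi, 4: esi=116+4=120
after sub edi, 1: edi=3-1=2
cmp edi, 1  (cmp 2,1)
jne loop: taken
after sub ebx, 1: ebx=16-1=15
after mov ebx, [esi]: ebx=M[120]=27
after and ebx, 63: ebx=27&63=27
after add esi, 4: esi=120+4=124
after sub edi, 1: edi=2-1=1
cmp edi, 1  (cmp 1,1)
jne loop: not taken
after sub ebx, 16: ebx=27-16=11
mov [104], ebx → M[104]=11
halt.
Total executed instructions: 48.

48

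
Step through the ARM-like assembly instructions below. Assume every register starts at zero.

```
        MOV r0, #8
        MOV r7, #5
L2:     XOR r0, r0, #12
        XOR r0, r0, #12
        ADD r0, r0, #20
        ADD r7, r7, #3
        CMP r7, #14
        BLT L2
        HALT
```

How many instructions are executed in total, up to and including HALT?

MOV r0, #8 → r0=8
MOV r7, #5 → r7=5
XOR r0, r0, #12 → r0=8^12=4
XOR r0, r0, #12 → r0=4^12=8
ADD r0, r0, #20 → r0=8+20=28
ADD r7, r7, #3 → r7=5+3=8
CMP r7, #14  (cmp 8,14)
BLT L2: taken
XOR r0, r0, #12 → r0=28^12=16
XOR r0, r0, #12 → r0=16^12=28
ADD r0, r0, #20 → r0=28+20=48
ADD r7, r7, #3 → r7=8+3=11
CMP r7, #14  (cmp 11,14)
BLT L2: taken
XOR r0, r0, #12 → r0=48^12=60
XOR r0, r0, #12 → r0=60^12=48
ADD r0, r0, #20 → r0=48+20=68
ADD r7, r7, #3 → r7=11+3=14
CMP r7, #14  (cmp 14,14)
BLT L2: not taken
halt.
Total executed instructions: 21.

21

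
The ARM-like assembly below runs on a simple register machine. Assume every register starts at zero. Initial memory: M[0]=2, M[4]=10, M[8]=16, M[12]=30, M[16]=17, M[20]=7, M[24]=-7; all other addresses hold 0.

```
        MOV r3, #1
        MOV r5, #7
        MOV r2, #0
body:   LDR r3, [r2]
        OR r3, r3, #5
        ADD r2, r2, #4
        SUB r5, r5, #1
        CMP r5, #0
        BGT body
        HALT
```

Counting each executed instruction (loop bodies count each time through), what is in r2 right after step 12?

8

MOV r3, #1 → r3=1
MOV r5, #7 → r5=7
MOV r2, #0 → r2=0
LDR r3, [r2] → r3=M[0]=2
OR r3, r3, #5 → r3=2|5=7
ADD r2, r2, #4 → r2=0+4=4
SUB r5, r5, #1 → r5=7-1=6
CMP r5, #0  (cmp 6,0)
BGT body: taken
LDR r3, [r2] → r3=M[4]=10
OR r3, r3, #5 → r3=10|5=15
ADD r2, r2, #4 → r2=4+4=8
After step 12: r2 = 8.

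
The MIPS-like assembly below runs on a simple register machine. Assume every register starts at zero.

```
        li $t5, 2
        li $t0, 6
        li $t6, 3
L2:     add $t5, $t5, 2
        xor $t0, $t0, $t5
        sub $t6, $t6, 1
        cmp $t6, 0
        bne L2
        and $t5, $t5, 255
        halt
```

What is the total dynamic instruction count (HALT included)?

20

after li $t5, 2: $t5=2
after li $t0, 6: $t0=6
after li $t6, 3: $t6=3
after add $t5, $t5, 2: $t5=2+2=4
after xor $t0, $t0, $t5: $t0=6^4=2
after sub $t6, $t6, 1: $t6=3-1=2
cmp $t6, 0  (cmp 2,0)
bne L2: taken
after add $t5, $t5, 2: $t5=4+2=6
after xor $t0, $t0, $t5: $t0=2^6=4
after sub $t6, $t6, 1: $t6=2-1=1
cmp $t6, 0  (cmp 1,0)
bne L2: taken
after add $t5, $t5, 2: $t5=6+2=8
after xor $t0, $t0, $t5: $t0=4^8=12
after sub $t6, $t6, 1: $t6=1-1=0
cmp $t6, 0  (cmp 0,0)
bne L2: not taken
after and $t5, $t5, 255: $t5=8&255=8
halt.
Total executed instructions: 20.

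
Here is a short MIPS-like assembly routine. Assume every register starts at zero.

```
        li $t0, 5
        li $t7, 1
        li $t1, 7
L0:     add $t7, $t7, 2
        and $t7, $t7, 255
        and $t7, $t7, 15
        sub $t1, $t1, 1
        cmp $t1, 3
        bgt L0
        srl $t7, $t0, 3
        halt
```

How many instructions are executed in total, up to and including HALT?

after li $t0, 5: $t0=5
after li $t7, 1: $t7=1
after li $t1, 7: $t1=7
after add $t7, $t7, 2: $t7=1+2=3
after and $t7, $t7, 255: $t7=3&255=3
after and $t7, $t7, 15: $t7=3&15=3
after sub $t1, $t1, 1: $t1=7-1=6
cmp $t1, 3  (cmp 6,3)
bgt L0: taken
after add $t7, $t7, 2: $t7=3+2=5
after and $t7, $t7, 255: $t7=5&255=5
after and $t7, $t7, 15: $t7=5&15=5
after sub $t1, $t1, 1: $t1=6-1=5
cmp $t1, 3  (cmp 5,3)
bgt L0: taken
after add $t7, $t7, 2: $t7=5+2=7
after and $t7, $t7, 255: $t7=7&255=7
after and $t7, $t7, 15: $t7=7&15=7
after sub $t1, $t1, 1: $t1=5-1=4
cmp $t1, 3  (cmp 4,3)
bgt L0: taken
after add $t7, $t7, 2: $t7=7+2=9
after and $t7, $t7, 255: $t7=9&255=9
after and $t7, $t7, 15: $t7=9&15=9
after sub $t1, $t1, 1: $t1=4-1=3
cmp $t1, 3  (cmp 3,3)
bgt L0: not taken
after srl $t7, $t0, 3: $t7=5>>3=0
halt.
Total executed instructions: 29.

29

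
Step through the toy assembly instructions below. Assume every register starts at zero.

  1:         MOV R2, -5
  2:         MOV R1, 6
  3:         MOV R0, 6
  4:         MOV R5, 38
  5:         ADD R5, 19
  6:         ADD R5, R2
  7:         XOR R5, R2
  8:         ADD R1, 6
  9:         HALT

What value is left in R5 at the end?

after MOV R2, -5: R2=-5
after MOV R1, 6: R1=6
after MOV R0, 6: R0=6
after MOV R5, 38: R5=38
after ADD R5, 19: R5=38+19=57
after ADD R5, R2: R5=57+(-5)=52
after XOR R5, R2: R5=52^(-5)=-49
after ADD R1, 6: R1=6+6=12
halt.

-49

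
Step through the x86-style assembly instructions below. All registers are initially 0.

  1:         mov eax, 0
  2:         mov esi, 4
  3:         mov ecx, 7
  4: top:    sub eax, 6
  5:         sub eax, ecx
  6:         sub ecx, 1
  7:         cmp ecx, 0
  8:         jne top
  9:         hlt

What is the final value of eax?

mov eax, 0 → eax=0
mov esi, 4 → esi=4
mov ecx, 7 → ecx=7
sub eax, 6 → eax=0-6=-6
sub eax, ecx → eax=(-6)-7=-13
sub ecx, 1 → ecx=7-1=6
cmp ecx, 0  (cmp 6,0)
jne top: taken
sub eax, 6 → eax=(-13)-6=-19
sub eax, ecx → eax=(-19)-6=-25
sub ecx, 1 → ecx=6-1=5
cmp ecx, 0  (cmp 5,0)
jne top: taken
sub eax, 6 → eax=(-25)-6=-31
sub eax, ecx → eax=(-31)-5=-36
sub ecx, 1 → ecx=5-1=4
cmp ecx, 0  (cmp 4,0)
jne top: taken
sub eax, 6 → eax=(-36)-6=-42
sub eax, ecx → eax=(-42)-4=-46
sub ecx, 1 → ecx=4-1=3
cmp ecx, 0  (cmp 3,0)
jne top: taken
sub eax, 6 → eax=(-46)-6=-52
sub eax, ecx → eax=(-52)-3=-55
sub ecx, 1 → ecx=3-1=2
cmp ecx, 0  (cmp 2,0)
jne top: taken
sub eax, 6 → eax=(-55)-6=-61
sub eax, ecx → eax=(-61)-2=-63
sub ecx, 1 → ecx=2-1=1
cmp ecx, 0  (cmp 1,0)
jne top: taken
sub eax, 6 → eax=(-63)-6=-69
sub eax, ecx → eax=(-69)-1=-70
sub ecx, 1 → ecx=1-1=0
cmp ecx, 0  (cmp 0,0)
jne top: not taken
halt.

-70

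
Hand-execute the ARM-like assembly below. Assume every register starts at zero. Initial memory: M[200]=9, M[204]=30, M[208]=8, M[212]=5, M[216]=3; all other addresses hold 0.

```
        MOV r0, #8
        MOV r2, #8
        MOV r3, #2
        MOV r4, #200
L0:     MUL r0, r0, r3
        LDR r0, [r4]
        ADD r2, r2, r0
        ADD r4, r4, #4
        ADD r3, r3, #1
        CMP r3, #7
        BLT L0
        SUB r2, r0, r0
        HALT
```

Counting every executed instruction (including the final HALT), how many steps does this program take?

41

r0=8
r2=8
r3=2
r4=200
r0=8*2=16
r0=M[200]=9
r2=8+9=17
r4=200+4=204
r3=2+1=3
CMP r3, #7  (cmp 3,7)
BLT L0: taken
r0=9*3=27
r0=M[204]=30
r2=17+30=47
r4=204+4=208
r3=3+1=4
CMP r3, #7  (cmp 4,7)
BLT L0: taken
r0=30*4=120
r0=M[208]=8
r2=47+8=55
r4=208+4=212
r3=4+1=5
CMP r3, #7  (cmp 5,7)
BLT L0: taken
r0=8*5=40
r0=M[212]=5
r2=55+5=60
r4=212+4=216
r3=5+1=6
CMP r3, #7  (cmp 6,7)
BLT L0: taken
r0=5*6=30
r0=M[216]=3
r2=60+3=63
r4=216+4=220
r3=6+1=7
CMP r3, #7  (cmp 7,7)
BLT L0: not taken
r2=3-3=0
halt.
Total executed instructions: 41.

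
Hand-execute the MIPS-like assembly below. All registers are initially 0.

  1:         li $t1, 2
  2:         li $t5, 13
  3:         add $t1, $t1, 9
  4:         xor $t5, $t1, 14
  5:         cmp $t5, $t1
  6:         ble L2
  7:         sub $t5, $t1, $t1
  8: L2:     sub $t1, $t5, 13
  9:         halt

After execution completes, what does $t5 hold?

5

li $t1, 2 → $t1=2
li $t5, 13 → $t5=13
add $t1, $t1, 9 → $t1=2+9=11
xor $t5, $t1, 14 → $t5=11^14=5
cmp $t5, $t1  (cmp 5,11)
ble L2: taken
sub $t1, $t5, 13 → $t1=5-13=-8
halt.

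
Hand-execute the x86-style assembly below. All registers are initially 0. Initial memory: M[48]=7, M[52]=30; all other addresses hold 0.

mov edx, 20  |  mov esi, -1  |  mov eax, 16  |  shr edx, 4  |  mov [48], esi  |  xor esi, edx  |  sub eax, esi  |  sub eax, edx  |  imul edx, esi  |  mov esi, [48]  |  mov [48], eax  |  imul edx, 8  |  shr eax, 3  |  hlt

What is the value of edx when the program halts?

-16

mov edx, 20 → edx=20
mov esi, -1 → esi=-1
mov eax, 16 → eax=16
shr edx, 4 → edx=20>>4=1
mov [48], esi → M[48]=-1
xor esi, edx → esi=(-1)^1=-2
sub eax, esi → eax=16-(-2)=18
sub eax, edx → eax=18-1=17
imul edx, esi → edx=1*(-2)=-2
mov esi, [48] → esi=M[48]=-1
mov [48], eax → M[48]=17
imul edx, 8 → edx=(-2)*8=-16
shr eax, 3 → eax=17>>3=2
halt.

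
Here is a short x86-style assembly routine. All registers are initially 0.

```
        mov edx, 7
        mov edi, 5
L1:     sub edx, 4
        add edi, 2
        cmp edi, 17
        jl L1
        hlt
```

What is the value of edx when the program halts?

mov edx, 7 → edx=7
mov edi, 5 → edi=5
sub edx, 4 → edx=7-4=3
add edi, 2 → edi=5+2=7
cmp edi, 17  (cmp 7,17)
jl L1: taken
sub edx, 4 → edx=3-4=-1
add edi, 2 → edi=7+2=9
cmp edi, 17  (cmp 9,17)
jl L1: taken
sub edx, 4 → edx=(-1)-4=-5
add edi, 2 → edi=9+2=11
cmp edi, 17  (cmp 11,17)
jl L1: taken
sub edx, 4 → edx=(-5)-4=-9
add edi, 2 → edi=11+2=13
cmp edi, 17  (cmp 13,17)
jl L1: taken
sub edx, 4 → edx=(-9)-4=-13
add edi, 2 → edi=13+2=15
cmp edi, 17  (cmp 15,17)
jl L1: taken
sub edx, 4 → edx=(-13)-4=-17
add edi, 2 → edi=15+2=17
cmp edi, 17  (cmp 17,17)
jl L1: not taken
halt.

-17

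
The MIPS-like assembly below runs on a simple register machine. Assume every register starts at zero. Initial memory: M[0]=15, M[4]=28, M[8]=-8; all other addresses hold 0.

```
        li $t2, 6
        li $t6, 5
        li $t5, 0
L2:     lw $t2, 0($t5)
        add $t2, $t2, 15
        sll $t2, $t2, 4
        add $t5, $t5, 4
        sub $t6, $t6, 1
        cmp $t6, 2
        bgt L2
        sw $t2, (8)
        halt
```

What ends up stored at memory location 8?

112

li $t2, 6 → $t2=6
li $t6, 5 → $t6=5
li $t5, 0 → $t5=0
lw $t2, 0($t5) → $t2=M[0]=15
add $t2, $t2, 15 → $t2=15+15=30
sll $t2, $t2, 4 → $t2=30<<4=480
add $t5, $t5, 4 → $t5=0+4=4
sub $t6, $t6, 1 → $t6=5-1=4
cmp $t6, 2  (cmp 4,2)
bgt L2: taken
lw $t2, 0($t5) → $t2=M[4]=28
add $t2, $t2, 15 → $t2=28+15=43
sll $t2, $t2, 4 → $t2=43<<4=688
add $t5, $t5, 4 → $t5=4+4=8
sub $t6, $t6, 1 → $t6=4-1=3
cmp $t6, 2  (cmp 3,2)
bgt L2: taken
lw $t2, 0($t5) → $t2=M[8]=-8
add $t2, $t2, 15 → $t2=(-8)+15=7
sll $t2, $t2, 4 → $t2=7<<4=112
add $t5, $t5, 4 → $t5=8+4=12
sub $t6, $t6, 1 → $t6=3-1=2
cmp $t6, 2  (cmp 2,2)
bgt L2: not taken
sw $t2, (8) → M[8]=112
halt.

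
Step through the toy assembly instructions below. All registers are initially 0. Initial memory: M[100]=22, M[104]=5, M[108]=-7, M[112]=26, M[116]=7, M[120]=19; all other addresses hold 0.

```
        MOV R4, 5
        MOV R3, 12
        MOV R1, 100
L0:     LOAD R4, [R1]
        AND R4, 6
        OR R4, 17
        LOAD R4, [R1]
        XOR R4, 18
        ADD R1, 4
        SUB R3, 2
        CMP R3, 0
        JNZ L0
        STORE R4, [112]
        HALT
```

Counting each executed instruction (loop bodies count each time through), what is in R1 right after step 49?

R4=5
R3=12
R1=100
R4=M[100]=22
R4=22&6=6
R4=6|17=23
R4=M[100]=22
R4=22^18=4
R1=100+4=104
R3=12-2=10
CMP R3, 0  (cmp 10,0)
JNZ L0: taken
R4=M[104]=5
R4=5&6=4
R4=4|17=21
R4=M[104]=5
R4=5^18=23
R1=104+4=108
R3=10-2=8
CMP R3, 0  (cmp 8,0)
JNZ L0: taken
R4=M[108]=-7
R4=(-7)&6=0
R4=0|17=17
R4=M[108]=-7
R4=(-7)^18=-21
R1=108+4=112
R3=8-2=6
CMP R3, 0  (cmp 6,0)
JNZ L0: taken
R4=M[112]=26
R4=26&6=2
R4=2|17=19
R4=M[112]=26
R4=26^18=8
R1=112+4=116
R3=6-2=4
CMP R3, 0  (cmp 4,0)
JNZ L0: taken
R4=M[116]=7
R4=7&6=6
R4=6|17=23
R4=M[116]=7
R4=7^18=21
R1=116+4=120
R3=4-2=2
CMP R3, 0  (cmp 2,0)
JNZ L0: taken
R4=M[120]=19
After step 49: R1 = 120.

120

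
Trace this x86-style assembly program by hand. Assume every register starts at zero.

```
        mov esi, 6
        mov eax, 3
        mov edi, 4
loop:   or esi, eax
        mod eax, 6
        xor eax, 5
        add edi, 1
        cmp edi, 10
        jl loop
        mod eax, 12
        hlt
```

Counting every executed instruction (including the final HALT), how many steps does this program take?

41

mov esi, 6 → esi=6
mov eax, 3 → eax=3
mov edi, 4 → edi=4
or esi, eax → esi=6|3=7
mod eax, 6 → eax=3%6=3
xor eax, 5 → eax=3^5=6
add edi, 1 → edi=4+1=5
cmp edi, 10  (cmp 5,10)
jl loop: taken
or esi, eax → esi=7|6=7
mod eax, 6 → eax=6%6=0
xor eax, 5 → eax=0^5=5
add edi, 1 → edi=5+1=6
cmp edi, 10  (cmp 6,10)
jl loop: taken
or esi, eax → esi=7|5=7
mod eax, 6 → eax=5%6=5
xor eax, 5 → eax=5^5=0
add edi, 1 → edi=6+1=7
cmp edi, 10  (cmp 7,10)
jl loop: taken
or esi, eax → esi=7|0=7
mod eax, 6 → eax=0%6=0
xor eax, 5 → eax=0^5=5
add edi, 1 → edi=7+1=8
cmp edi, 10  (cmp 8,10)
jl loop: taken
or esi, eax → esi=7|5=7
mod eax, 6 → eax=5%6=5
xor eax, 5 → eax=5^5=0
add edi, 1 → edi=8+1=9
cmp edi, 10  (cmp 9,10)
jl loop: taken
or esi, eax → esi=7|0=7
mod eax, 6 → eax=0%6=0
xor eax, 5 → eax=0^5=5
add edi, 1 → edi=9+1=10
cmp edi, 10  (cmp 10,10)
jl loop: not taken
mod eax, 12 → eax=5%12=5
halt.
Total executed instructions: 41.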